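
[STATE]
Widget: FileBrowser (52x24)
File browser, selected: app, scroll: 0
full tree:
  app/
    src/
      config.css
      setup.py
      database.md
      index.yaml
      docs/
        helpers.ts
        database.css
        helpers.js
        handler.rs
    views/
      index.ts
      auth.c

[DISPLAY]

> [-] app/                                          
    [+] src/                                        
    [+] views/                                      
                                                    
                                                    
                                                    
                                                    
                                                    
                                                    
                                                    
                                                    
                                                    
                                                    
                                                    
                                                    
                                                    
                                                    
                                                    
                                                    
                                                    
                                                    
                                                    
                                                    
                                                    


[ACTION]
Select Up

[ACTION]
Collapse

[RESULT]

> [+] app/                                          
                                                    
                                                    
                                                    
                                                    
                                                    
                                                    
                                                    
                                                    
                                                    
                                                    
                                                    
                                                    
                                                    
                                                    
                                                    
                                                    
                                                    
                                                    
                                                    
                                                    
                                                    
                                                    
                                                    


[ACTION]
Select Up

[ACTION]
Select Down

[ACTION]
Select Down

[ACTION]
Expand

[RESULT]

> [-] app/                                          
    [+] src/                                        
    [+] views/                                      
                                                    
                                                    
                                                    
                                                    
                                                    
                                                    
                                                    
                                                    
                                                    
                                                    
                                                    
                                                    
                                                    
                                                    
                                                    
                                                    
                                                    
                                                    
                                                    
                                                    
                                                    


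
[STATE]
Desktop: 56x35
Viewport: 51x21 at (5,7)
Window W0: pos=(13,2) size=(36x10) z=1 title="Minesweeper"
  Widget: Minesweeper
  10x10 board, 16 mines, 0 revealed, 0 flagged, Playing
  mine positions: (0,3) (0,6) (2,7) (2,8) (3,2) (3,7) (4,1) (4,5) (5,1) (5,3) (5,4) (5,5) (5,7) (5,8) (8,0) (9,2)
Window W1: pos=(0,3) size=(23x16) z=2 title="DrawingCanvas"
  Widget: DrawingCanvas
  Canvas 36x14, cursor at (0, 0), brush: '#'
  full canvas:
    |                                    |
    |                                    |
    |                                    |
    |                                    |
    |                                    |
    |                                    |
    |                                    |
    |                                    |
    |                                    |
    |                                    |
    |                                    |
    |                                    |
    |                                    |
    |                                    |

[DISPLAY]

                 ┃■                        ┃       
                 ┃■                        ┃       
                 ┃■                        ┃       
                 ┃■                        ┃       
                 ┃━━━━━━━━━━━━━━━━━━━━━━━━━┛       
                 ┃                                 
                 ┃                                 
                 ┃                                 
                 ┃                                 
                 ┃                                 
                 ┃                                 
━━━━━━━━━━━━━━━━━┛                                 
                                                   
                                                   
                                                   
                                                   
                                                   
                                                   
                                                   
                                                   
                                                   


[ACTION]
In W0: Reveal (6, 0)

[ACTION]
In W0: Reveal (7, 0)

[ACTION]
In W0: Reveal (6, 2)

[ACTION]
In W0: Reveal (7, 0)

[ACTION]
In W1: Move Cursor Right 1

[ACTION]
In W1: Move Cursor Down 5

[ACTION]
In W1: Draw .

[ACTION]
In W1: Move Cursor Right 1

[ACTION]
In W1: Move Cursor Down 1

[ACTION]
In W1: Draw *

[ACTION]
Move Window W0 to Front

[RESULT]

        ┃■■■■■■■■■■                        ┃       
        ┃■■■■■■■■■■                        ┃       
        ┃■■■■■■■■■■                        ┃       
        ┃■■■■■■■■■■                        ┃       
        ┗━━━━━━━━━━━━━━━━━━━━━━━━━━━━━━━━━━┛       
                 ┃                                 
                 ┃                                 
                 ┃                                 
                 ┃                                 
                 ┃                                 
                 ┃                                 
━━━━━━━━━━━━━━━━━┛                                 
                                                   
                                                   
                                                   
                                                   
                                                   
                                                   
                                                   
                                                   
                                                   


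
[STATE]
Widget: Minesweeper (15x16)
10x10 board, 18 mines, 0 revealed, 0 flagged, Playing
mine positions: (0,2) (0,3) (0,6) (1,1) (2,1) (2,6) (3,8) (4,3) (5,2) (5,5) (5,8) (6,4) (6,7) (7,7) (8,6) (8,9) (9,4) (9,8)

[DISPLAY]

■■■■■■■■■■     
■■■■■■■■■■     
■■■■■■■■■■     
■■■■■■■■■■     
■■■■■■■■■■     
■■■■■■■■■■     
■■■■■■■■■■     
■■■■■■■■■■     
■■■■■■■■■■     
■■■■■■■■■■     
               
               
               
               
               
               


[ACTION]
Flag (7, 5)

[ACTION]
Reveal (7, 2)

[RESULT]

■■■■■■■■■■     
■■■■■■■■■■     
■■■■■■■■■■     
11■■■■■■■■     
 1■■■■■■■■     
 1■■■■■■■■     
 112■■■■■■     
   1■⚑■■■■     
   1■■■■■■     
   1■■■■■■     
               
               
               
               
               
               


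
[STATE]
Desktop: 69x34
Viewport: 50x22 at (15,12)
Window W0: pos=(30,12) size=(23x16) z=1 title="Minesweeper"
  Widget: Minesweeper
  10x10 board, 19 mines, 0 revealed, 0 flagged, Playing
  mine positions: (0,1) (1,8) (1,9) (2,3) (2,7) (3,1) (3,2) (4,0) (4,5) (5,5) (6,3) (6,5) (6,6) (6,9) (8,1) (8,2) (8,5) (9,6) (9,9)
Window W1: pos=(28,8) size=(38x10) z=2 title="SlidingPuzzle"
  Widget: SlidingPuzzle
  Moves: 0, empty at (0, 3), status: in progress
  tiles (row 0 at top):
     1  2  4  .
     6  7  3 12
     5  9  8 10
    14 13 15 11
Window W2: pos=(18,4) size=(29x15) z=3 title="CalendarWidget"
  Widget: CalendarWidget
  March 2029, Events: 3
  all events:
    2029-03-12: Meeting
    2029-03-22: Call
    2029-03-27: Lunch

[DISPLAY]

   ┃19 20 21 22* 23 24 25      ┃  │               
   ┃26 27* 28 29 30 31         ┃──┤               
   ┃                           ┃2 │               
   ┃                           ┃──┤               
   ┃                           ┃0 │               
   ┃                           ┃━━━━━━━━━━━━━━━━━━
   ┗━━━━━━━━━━━━━━━━━━━━━━━━━━━┛     ┃            
               ┃■■■■■■■■■■           ┃            
               ┃■■■■■■■■■■           ┃            
               ┃■■■■■■■■■■           ┃            
               ┃■■■■■■■■■■           ┃            
               ┃■■■■■■■■■■           ┃            
               ┃■■■■■■■■■■           ┃            
               ┃                     ┃            
               ┃                     ┃            
               ┗━━━━━━━━━━━━━━━━━━━━━┛            
                                                  
                                                  
                                                  
                                                  
                                                  
                                                  


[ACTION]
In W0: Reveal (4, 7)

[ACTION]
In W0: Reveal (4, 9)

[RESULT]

   ┃19 20 21 22* 23 24 25      ┃  │               
   ┃26 27* 28 29 30 31         ┃──┤               
   ┃                           ┃2 │               
   ┃                           ┃──┤               
   ┃                           ┃0 │               
   ┃                           ┃━━━━━━━━━━━━━━━━━━
   ┗━━━━━━━━━━━━━━━━━━━━━━━━━━━┛     ┃            
               ┃■■■■■■2              ┃            
               ┃■■■■■■4111           ┃            
               ┃■■■■■■■■■■           ┃            
               ┃■■■■■■■■■■           ┃            
               ┃■■■■■■■■■■           ┃            
               ┃■■■■■■■■■■           ┃            
               ┃                     ┃            
               ┃                     ┃            
               ┗━━━━━━━━━━━━━━━━━━━━━┛            
                                                  
                                                  
                                                  
                                                  
                                                  
                                                  


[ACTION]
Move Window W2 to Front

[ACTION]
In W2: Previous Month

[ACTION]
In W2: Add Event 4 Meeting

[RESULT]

   ┃19 20 21 22 23 24 25       ┃  │               
   ┃26 27 28                   ┃──┤               
   ┃                           ┃2 │               
   ┃                           ┃──┤               
   ┃                           ┃0 │               
   ┃                           ┃━━━━━━━━━━━━━━━━━━
   ┗━━━━━━━━━━━━━━━━━━━━━━━━━━━┛     ┃            
               ┃■■■■■■2              ┃            
               ┃■■■■■■4111           ┃            
               ┃■■■■■■■■■■           ┃            
               ┃■■■■■■■■■■           ┃            
               ┃■■■■■■■■■■           ┃            
               ┃■■■■■■■■■■           ┃            
               ┃                     ┃            
               ┃                     ┃            
               ┗━━━━━━━━━━━━━━━━━━━━━┛            
                                                  
                                                  
                                                  
                                                  
                                                  
                                                  


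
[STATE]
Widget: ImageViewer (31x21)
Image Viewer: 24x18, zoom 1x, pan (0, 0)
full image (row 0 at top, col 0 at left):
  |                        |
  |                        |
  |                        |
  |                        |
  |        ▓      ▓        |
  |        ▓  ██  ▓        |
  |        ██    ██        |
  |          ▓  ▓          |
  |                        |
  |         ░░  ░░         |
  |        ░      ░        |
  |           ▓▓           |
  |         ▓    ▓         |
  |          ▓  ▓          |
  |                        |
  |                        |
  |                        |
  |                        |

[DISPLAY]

                               
                               
                               
                               
        ▓      ▓               
        ▓  ██  ▓               
        ██    ██               
          ▓  ▓                 
                               
         ░░  ░░                
        ░      ░               
           ▓▓                  
         ▓    ▓                
          ▓  ▓                 
                               
                               
                               
                               
                               
                               
                               


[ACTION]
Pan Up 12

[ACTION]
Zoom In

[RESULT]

                               
                               
                               
                               
                               
                               
                               
                               
                ▓▓            ▓
                ▓▓            ▓
                ▓▓    ████    ▓
                ▓▓    ████    ▓
                ████        ███
                ████        ███
                    ▓▓    ▓▓   
                    ▓▓    ▓▓   
                               
                               
                  ░░░░    ░░░░ 
                  ░░░░    ░░░░ 
                ░░            ░


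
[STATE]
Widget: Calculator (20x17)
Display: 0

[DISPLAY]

                   0
┌───┬───┬───┬───┐   
│ 7 │ 8 │ 9 │ ÷ │   
├───┼───┼───┼───┤   
│ 4 │ 5 │ 6 │ × │   
├───┼───┼───┼───┤   
│ 1 │ 2 │ 3 │ - │   
├───┼───┼───┼───┤   
│ 0 │ . │ = │ + │   
├───┼───┼───┼───┤   
│ C │ MC│ MR│ M+│   
└───┴───┴───┴───┘   
                    
                    
                    
                    
                    


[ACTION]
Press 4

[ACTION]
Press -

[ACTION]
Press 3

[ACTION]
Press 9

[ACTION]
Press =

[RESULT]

                 -35
┌───┬───┬───┬───┐   
│ 7 │ 8 │ 9 │ ÷ │   
├───┼───┼───┼───┤   
│ 4 │ 5 │ 6 │ × │   
├───┼───┼───┼───┤   
│ 1 │ 2 │ 3 │ - │   
├───┼───┼───┼───┤   
│ 0 │ . │ = │ + │   
├───┼───┼───┼───┤   
│ C │ MC│ MR│ M+│   
└───┴───┴───┴───┘   
                    
                    
                    
                    
                    


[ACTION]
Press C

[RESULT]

                   0
┌───┬───┬───┬───┐   
│ 7 │ 8 │ 9 │ ÷ │   
├───┼───┼───┼───┤   
│ 4 │ 5 │ 6 │ × │   
├───┼───┼───┼───┤   
│ 1 │ 2 │ 3 │ - │   
├───┼───┼───┼───┤   
│ 0 │ . │ = │ + │   
├───┼───┼───┼───┤   
│ C │ MC│ MR│ M+│   
└───┴───┴───┴───┘   
                    
                    
                    
                    
                    


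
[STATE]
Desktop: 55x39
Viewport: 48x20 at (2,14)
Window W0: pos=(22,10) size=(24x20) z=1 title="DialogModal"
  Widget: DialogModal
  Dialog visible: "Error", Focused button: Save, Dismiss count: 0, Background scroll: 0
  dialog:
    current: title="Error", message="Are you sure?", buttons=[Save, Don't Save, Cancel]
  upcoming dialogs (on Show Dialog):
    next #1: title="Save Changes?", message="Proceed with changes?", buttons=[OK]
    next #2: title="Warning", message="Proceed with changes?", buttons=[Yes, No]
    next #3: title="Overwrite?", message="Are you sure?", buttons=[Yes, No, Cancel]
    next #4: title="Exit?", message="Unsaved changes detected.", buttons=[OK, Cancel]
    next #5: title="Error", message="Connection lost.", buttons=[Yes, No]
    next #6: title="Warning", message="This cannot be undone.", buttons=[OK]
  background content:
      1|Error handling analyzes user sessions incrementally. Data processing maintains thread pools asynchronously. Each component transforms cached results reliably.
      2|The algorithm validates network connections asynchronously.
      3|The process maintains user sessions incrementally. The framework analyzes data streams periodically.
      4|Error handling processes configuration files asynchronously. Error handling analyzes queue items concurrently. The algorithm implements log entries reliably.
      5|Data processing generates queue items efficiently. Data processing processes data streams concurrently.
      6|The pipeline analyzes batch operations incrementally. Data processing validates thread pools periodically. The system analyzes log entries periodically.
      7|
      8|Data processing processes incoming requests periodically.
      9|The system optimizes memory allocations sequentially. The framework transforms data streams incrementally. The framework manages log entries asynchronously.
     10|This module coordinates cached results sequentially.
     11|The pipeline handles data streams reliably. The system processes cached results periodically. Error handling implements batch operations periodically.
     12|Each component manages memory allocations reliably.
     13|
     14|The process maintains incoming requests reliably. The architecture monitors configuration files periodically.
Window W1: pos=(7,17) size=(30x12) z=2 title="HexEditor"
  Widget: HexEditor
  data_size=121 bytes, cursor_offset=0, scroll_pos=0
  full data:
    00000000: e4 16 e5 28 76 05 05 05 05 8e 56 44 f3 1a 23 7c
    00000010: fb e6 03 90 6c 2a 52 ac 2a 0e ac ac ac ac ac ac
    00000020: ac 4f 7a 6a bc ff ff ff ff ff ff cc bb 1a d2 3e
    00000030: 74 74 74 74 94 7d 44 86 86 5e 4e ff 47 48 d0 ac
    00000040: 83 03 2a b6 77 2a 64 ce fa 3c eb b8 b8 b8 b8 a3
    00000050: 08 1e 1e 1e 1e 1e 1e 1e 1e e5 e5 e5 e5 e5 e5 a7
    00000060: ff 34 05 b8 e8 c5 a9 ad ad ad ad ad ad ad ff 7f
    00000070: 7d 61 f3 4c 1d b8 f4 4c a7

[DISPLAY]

                    ┃The algorithm validate┃    
                    ┃The process maintains ┃    
                    ┃Error handling process┃    
     ┏━━━━━━━━━━━━━━━━━━━━━━━━━━━━┓g genera┃    
     ┃ HexEditor                  ┃─────┐s ┃    
     ┠────────────────────────────┨     │  ┃    
     ┃00000000  E4 16 e5 28 76 05 ┃re?  │es┃    
     ┃00000010  fb e6 03 90 6c 2a ┃'t Sa│ m┃    
     ┃00000020  ac 4f 7a 6a bc ff ┃─────┘te┃    
     ┃00000030  74 74 74 74 94 7d ┃andles d┃    
     ┃00000040  83 03 2a b6 77 2a ┃ manages┃    
     ┃00000050  08 1e 1e 1e 1e 1e ┃        ┃    
     ┃00000060  ff 34 05 b8 e8 c5 ┃intains ┃    
     ┃00000070  7d 61 f3 4c 1d b8 ┃        ┃    
     ┗━━━━━━━━━━━━━━━━━━━━━━━━━━━━┛        ┃    
                    ┗━━━━━━━━━━━━━━━━━━━━━━┛    
                                                
                                                
                                                
                                                


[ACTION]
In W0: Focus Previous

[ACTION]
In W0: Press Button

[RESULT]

                    ┃The algorithm validate┃    
                    ┃The process maintains ┃    
                    ┃Error handling process┃    
     ┏━━━━━━━━━━━━━━━━━━━━━━━━━━━━┓g genera┃    
     ┃ HexEditor                  ┃nalyzes ┃    
     ┠────────────────────────────┨        ┃    
     ┃00000000  E4 16 e5 28 76 05 ┃g proces┃    
     ┃00000010  fb e6 03 90 6c 2a ┃imizes m┃    
     ┃00000020  ac 4f 7a 6a bc ff ┃ordinate┃    
     ┃00000030  74 74 74 74 94 7d ┃andles d┃    
     ┃00000040  83 03 2a b6 77 2a ┃ manages┃    
     ┃00000050  08 1e 1e 1e 1e 1e ┃        ┃    
     ┃00000060  ff 34 05 b8 e8 c5 ┃intains ┃    
     ┃00000070  7d 61 f3 4c 1d b8 ┃        ┃    
     ┗━━━━━━━━━━━━━━━━━━━━━━━━━━━━┛        ┃    
                    ┗━━━━━━━━━━━━━━━━━━━━━━┛    
                                                
                                                
                                                
                                                


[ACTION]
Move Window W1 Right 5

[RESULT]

                    ┃The algorithm validate┃    
                    ┃The process maintains ┃    
                    ┃Error handling process┃    
          ┏━━━━━━━━━━━━━━━━━━━━━━━━━━━━┓era┃    
          ┃ HexEditor                  ┃es ┃    
          ┠────────────────────────────┨   ┃    
          ┃00000000  E4 16 e5 28 76 05 ┃ces┃    
          ┃00000010  fb e6 03 90 6c 2a ┃s m┃    
          ┃00000020  ac 4f 7a 6a bc ff ┃ate┃    
          ┃00000030  74 74 74 74 94 7d ┃s d┃    
          ┃00000040  83 03 2a b6 77 2a ┃ges┃    
          ┃00000050  08 1e 1e 1e 1e 1e ┃   ┃    
          ┃00000060  ff 34 05 b8 e8 c5 ┃ns ┃    
          ┃00000070  7d 61 f3 4c 1d b8 ┃   ┃    
          ┗━━━━━━━━━━━━━━━━━━━━━━━━━━━━┛   ┃    
                    ┗━━━━━━━━━━━━━━━━━━━━━━┛    
                                                
                                                
                                                
                                                


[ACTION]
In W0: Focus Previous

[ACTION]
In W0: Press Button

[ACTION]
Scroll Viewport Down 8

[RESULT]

          ┠────────────────────────────┨   ┃    
          ┃00000000  E4 16 e5 28 76 05 ┃ces┃    
          ┃00000010  fb e6 03 90 6c 2a ┃s m┃    
          ┃00000020  ac 4f 7a 6a bc ff ┃ate┃    
          ┃00000030  74 74 74 74 94 7d ┃s d┃    
          ┃00000040  83 03 2a b6 77 2a ┃ges┃    
          ┃00000050  08 1e 1e 1e 1e 1e ┃   ┃    
          ┃00000060  ff 34 05 b8 e8 c5 ┃ns ┃    
          ┃00000070  7d 61 f3 4c 1d b8 ┃   ┃    
          ┗━━━━━━━━━━━━━━━━━━━━━━━━━━━━┛   ┃    
                    ┗━━━━━━━━━━━━━━━━━━━━━━┛    
                                                
                                                
                                                
                                                
                                                
                                                
                                                
                                                
                                                


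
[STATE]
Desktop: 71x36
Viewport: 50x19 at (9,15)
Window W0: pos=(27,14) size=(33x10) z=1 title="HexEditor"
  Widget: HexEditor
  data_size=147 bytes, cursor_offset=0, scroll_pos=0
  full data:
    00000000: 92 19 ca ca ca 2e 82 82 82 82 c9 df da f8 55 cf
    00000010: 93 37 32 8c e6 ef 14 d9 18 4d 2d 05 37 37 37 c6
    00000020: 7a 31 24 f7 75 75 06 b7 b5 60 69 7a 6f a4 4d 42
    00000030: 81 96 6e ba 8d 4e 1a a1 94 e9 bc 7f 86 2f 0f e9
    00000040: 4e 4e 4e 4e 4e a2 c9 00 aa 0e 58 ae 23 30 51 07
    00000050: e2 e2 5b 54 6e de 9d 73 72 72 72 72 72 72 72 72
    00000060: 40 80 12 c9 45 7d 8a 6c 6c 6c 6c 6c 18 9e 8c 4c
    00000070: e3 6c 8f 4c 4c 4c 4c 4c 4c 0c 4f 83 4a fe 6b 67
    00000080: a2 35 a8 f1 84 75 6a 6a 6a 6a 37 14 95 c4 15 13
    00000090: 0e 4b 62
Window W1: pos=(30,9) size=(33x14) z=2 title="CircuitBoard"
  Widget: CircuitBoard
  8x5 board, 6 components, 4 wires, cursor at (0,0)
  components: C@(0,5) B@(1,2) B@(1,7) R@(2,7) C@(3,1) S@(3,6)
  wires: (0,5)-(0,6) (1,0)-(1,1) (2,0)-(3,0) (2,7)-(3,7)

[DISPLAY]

                  ┃ H┃1   · ─ ·   B               
                  ┠──┃                            
                  ┃00┃2   ·                       
                  ┃00┃    │                       
                  ┃00┃3   ·   C                   
                  ┃00┃                            
                  ┃00┃4                           
                  ┃00┗━━━━━━━━━━━━━━━━━━━━━━━━━━━━
                  ┗━━━━━━━━━━━━━━━━━━━━━━━━━━━━━━━
                                                  
                                                  
                                                  
                                                  
                                                  
                                                  
                                                  
                                                  
                                                  
                                                  


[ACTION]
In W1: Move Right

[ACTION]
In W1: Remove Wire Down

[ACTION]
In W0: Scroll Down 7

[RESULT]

                  ┃ H┃1   · ─ ·   B               
                  ┠──┃                            
                  ┃00┃2   ·                       
                  ┃00┃    │                       
                  ┃00┃3   ·   C                   
                  ┃  ┃                            
                  ┃  ┃4                           
                  ┃  ┗━━━━━━━━━━━━━━━━━━━━━━━━━━━━
                  ┗━━━━━━━━━━━━━━━━━━━━━━━━━━━━━━━
                                                  
                                                  
                                                  
                                                  
                                                  
                                                  
                                                  
                                                  
                                                  
                                                  


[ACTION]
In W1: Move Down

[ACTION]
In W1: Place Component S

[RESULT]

                  ┃ H┃1   · ─[S]  B               
                  ┠──┃                            
                  ┃00┃2   ·                       
                  ┃00┃    │                       
                  ┃00┃3   ·   C                   
                  ┃  ┃                            
                  ┃  ┃4                           
                  ┃  ┗━━━━━━━━━━━━━━━━━━━━━━━━━━━━
                  ┗━━━━━━━━━━━━━━━━━━━━━━━━━━━━━━━
                                                  
                                                  
                                                  
                                                  
                                                  
                                                  
                                                  
                                                  
                                                  
                                                  


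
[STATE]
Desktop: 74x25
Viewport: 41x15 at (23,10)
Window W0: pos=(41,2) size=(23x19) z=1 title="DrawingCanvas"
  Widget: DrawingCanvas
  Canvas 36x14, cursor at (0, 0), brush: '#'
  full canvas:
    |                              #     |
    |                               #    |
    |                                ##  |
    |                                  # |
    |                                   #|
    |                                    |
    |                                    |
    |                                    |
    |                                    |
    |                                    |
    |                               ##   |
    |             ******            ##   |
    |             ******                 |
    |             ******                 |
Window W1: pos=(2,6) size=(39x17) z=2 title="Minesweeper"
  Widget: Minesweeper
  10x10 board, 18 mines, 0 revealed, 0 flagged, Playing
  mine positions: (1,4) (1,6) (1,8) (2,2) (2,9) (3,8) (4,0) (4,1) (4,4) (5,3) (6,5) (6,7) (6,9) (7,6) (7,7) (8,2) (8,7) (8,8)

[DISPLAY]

                 ┃┃                     ┃
                 ┃┃                     ┃
                 ┃┃                     ┃
                 ┃┃                     ┃
                 ┃┃                     ┃
                 ┃┃                     ┃
                 ┃┃             ******  ┃
                 ┃┃             ******  ┃
                 ┃┃             ******  ┃
                 ┃┃                     ┃
                 ┃┗━━━━━━━━━━━━━━━━━━━━━┛
                 ┃                       
━━━━━━━━━━━━━━━━━┛                       
                                         
                                         


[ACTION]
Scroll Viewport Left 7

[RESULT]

                        ┃┃               
                        ┃┃               
                        ┃┃               
                        ┃┃               
                        ┃┃               
                        ┃┃               
                        ┃┃             **
                        ┃┃             **
                        ┃┃             **
                        ┃┃               
                        ┃┗━━━━━━━━━━━━━━━
                        ┃                
━━━━━━━━━━━━━━━━━━━━━━━━┛                
                                         
                                         


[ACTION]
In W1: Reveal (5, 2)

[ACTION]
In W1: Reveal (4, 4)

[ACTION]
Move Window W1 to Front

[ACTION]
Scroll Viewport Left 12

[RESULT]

■■■✹■✹■✹■                           ┃┃   
■✹■■■■■■✹                           ┃┃   
■■■■■■■✹■                           ┃┃   
✹■■✹■■■■■                           ┃┃   
■2✹■■■■■■                           ┃┃   
■■■■✹■✹■✹                           ┃┃   
■■■■■✹✹■■                           ┃┃   
■✹■■■■✹✹■                           ┃┃   
■■■■■■■■■                           ┃┃   
                                    ┃┃   
                                    ┃┗━━━
                                    ┃    
━━━━━━━━━━━━━━━━━━━━━━━━━━━━━━━━━━━━┛    
                                         
                                         


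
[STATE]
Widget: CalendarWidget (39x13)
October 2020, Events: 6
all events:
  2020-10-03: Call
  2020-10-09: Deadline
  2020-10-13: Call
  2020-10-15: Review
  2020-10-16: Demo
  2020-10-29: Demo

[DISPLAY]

              October 2020             
Mo Tu We Th Fr Sa Su                   
          1  2  3*  4                  
 5  6  7  8  9* 10 11                  
12 13* 14 15* 16* 17 18                
19 20 21 22 23 24 25                   
26 27 28 29* 30 31                     
                                       
                                       
                                       
                                       
                                       
                                       


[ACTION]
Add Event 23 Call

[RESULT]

              October 2020             
Mo Tu We Th Fr Sa Su                   
          1  2  3*  4                  
 5  6  7  8  9* 10 11                  
12 13* 14 15* 16* 17 18                
19 20 21 22 23* 24 25                  
26 27 28 29* 30 31                     
                                       
                                       
                                       
                                       
                                       
                                       


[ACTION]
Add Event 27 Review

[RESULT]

              October 2020             
Mo Tu We Th Fr Sa Su                   
          1  2  3*  4                  
 5  6  7  8  9* 10 11                  
12 13* 14 15* 16* 17 18                
19 20 21 22 23* 24 25                  
26 27* 28 29* 30 31                    
                                       
                                       
                                       
                                       
                                       
                                       


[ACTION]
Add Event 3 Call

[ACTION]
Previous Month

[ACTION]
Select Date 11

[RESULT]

             September 2020            
Mo Tu We Th Fr Sa Su                   
    1  2  3  4  5  6                   
 7  8  9 10 [11] 12 13                 
14 15 16 17 18 19 20                   
21 22 23 24 25 26 27                   
28 29 30                               
                                       
                                       
                                       
                                       
                                       
                                       


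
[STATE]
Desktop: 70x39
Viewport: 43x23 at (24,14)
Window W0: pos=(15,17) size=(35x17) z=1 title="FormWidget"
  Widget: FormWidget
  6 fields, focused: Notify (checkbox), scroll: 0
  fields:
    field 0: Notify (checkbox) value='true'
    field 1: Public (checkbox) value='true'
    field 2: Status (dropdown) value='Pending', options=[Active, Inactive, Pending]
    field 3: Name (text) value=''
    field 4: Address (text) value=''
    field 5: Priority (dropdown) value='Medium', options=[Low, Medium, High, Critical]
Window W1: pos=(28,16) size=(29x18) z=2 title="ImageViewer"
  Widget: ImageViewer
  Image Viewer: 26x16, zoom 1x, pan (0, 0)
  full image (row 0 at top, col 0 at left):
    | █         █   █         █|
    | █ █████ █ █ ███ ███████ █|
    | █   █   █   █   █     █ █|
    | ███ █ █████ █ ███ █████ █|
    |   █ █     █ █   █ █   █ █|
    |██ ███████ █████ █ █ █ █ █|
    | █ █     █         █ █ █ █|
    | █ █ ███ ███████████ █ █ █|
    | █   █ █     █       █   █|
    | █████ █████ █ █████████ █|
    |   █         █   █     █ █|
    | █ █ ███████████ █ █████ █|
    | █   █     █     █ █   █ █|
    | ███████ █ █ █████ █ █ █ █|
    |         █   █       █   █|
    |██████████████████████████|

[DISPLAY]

                                           
                                           
    ┏━━━━━━━━━━━━━━━━━━━━━━━━━━━┓          
━━━━┃ ImageViewer               ┃          
get ┠───────────────────────────┨          
────┃ █         █   █         █ ┃          
:   ┃ █ █████ █ █ ███ ███████ █ ┃          
:   ┃ █   █   █   █   █     █ █ ┃          
:   ┃ ███ █ █████ █ ███ █████ █ ┃          
    ┃   █ █     █ █   █ █   █ █ ┃          
s:  ┃██ ███████ █████ █ █ █ █ █ ┃          
ty: ┃ █ █     █         █ █ █ █ ┃          
    ┃ █ █ ███ ███████████ █ █ █ ┃          
    ┃ █   █ █     █       █   █ ┃          
    ┃ █████ █████ █ █████████ █ ┃          
    ┃   █         █   █     █ █ ┃          
    ┃ █ █ ███████████ █ █████ █ ┃          
    ┃ █   █     █     █ █   █ █ ┃          
    ┃ ███████ █ █ █████ █ █ █ █ ┃          
━━━━┗━━━━━━━━━━━━━━━━━━━━━━━━━━━┛          
                                           
                                           
                                           


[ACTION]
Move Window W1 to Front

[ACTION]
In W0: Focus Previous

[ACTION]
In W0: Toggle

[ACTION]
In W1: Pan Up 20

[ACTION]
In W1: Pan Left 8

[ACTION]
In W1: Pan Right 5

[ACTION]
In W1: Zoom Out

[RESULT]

                                           
                                           
    ┏━━━━━━━━━━━━━━━━━━━━━━━━━━━┓          
━━━━┃ ImageViewer               ┃          
get ┠───────────────────────────┨          
────┃      █   █         █      ┃          
:   ┃███ █ █ ███ ███████ █      ┃          
:   ┃█   █   █   █     █ █      ┃          
:   ┃█ █████ █ ███ █████ █      ┃          
    ┃█     █ █   █ █   █ █      ┃          
s:  ┃█████ █████ █ █ █ █ █      ┃          
ty: ┃    █         █ █ █ █      ┃          
    ┃███ ███████████ █ █ █      ┃          
    ┃█ █     █       █   █      ┃          
    ┃█ █████ █ █████████ █      ┃          
    ┃        █   █     █ █      ┃          
    ┃███████████ █ █████ █      ┃          
    ┃█     █     █ █   █ █      ┃          
    ┃███ █ █ █████ █ █ █ █      ┃          
━━━━┗━━━━━━━━━━━━━━━━━━━━━━━━━━━┛          
                                           
                                           
                                           
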